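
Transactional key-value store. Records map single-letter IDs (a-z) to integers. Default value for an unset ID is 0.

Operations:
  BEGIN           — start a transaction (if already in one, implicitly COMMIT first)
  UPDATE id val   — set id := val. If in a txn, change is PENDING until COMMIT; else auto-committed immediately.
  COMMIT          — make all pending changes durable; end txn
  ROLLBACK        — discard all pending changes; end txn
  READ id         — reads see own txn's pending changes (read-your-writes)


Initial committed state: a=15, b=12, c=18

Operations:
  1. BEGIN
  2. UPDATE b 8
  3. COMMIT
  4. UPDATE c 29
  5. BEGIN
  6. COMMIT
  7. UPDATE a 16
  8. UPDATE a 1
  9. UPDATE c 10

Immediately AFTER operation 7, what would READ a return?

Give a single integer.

Answer: 16

Derivation:
Initial committed: {a=15, b=12, c=18}
Op 1: BEGIN: in_txn=True, pending={}
Op 2: UPDATE b=8 (pending; pending now {b=8})
Op 3: COMMIT: merged ['b'] into committed; committed now {a=15, b=8, c=18}
Op 4: UPDATE c=29 (auto-commit; committed c=29)
Op 5: BEGIN: in_txn=True, pending={}
Op 6: COMMIT: merged [] into committed; committed now {a=15, b=8, c=29}
Op 7: UPDATE a=16 (auto-commit; committed a=16)
After op 7: visible(a) = 16 (pending={}, committed={a=16, b=8, c=29})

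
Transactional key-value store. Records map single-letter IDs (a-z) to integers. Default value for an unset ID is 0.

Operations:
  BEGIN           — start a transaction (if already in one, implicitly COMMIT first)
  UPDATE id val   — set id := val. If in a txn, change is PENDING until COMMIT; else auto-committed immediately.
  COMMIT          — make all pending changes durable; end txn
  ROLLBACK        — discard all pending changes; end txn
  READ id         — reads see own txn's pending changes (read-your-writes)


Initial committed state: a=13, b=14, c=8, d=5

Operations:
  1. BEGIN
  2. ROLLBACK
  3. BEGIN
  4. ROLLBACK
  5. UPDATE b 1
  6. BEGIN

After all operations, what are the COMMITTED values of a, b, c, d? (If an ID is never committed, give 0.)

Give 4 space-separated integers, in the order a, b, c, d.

Answer: 13 1 8 5

Derivation:
Initial committed: {a=13, b=14, c=8, d=5}
Op 1: BEGIN: in_txn=True, pending={}
Op 2: ROLLBACK: discarded pending []; in_txn=False
Op 3: BEGIN: in_txn=True, pending={}
Op 4: ROLLBACK: discarded pending []; in_txn=False
Op 5: UPDATE b=1 (auto-commit; committed b=1)
Op 6: BEGIN: in_txn=True, pending={}
Final committed: {a=13, b=1, c=8, d=5}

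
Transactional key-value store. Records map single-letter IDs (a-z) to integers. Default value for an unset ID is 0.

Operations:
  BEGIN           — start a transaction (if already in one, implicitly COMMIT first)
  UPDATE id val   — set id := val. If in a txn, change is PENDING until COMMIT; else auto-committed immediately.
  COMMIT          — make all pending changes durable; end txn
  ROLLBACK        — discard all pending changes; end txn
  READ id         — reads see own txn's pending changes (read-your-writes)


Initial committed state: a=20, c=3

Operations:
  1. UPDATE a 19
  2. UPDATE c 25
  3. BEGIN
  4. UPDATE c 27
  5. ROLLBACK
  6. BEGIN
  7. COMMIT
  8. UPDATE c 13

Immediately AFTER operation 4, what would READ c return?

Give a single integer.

Initial committed: {a=20, c=3}
Op 1: UPDATE a=19 (auto-commit; committed a=19)
Op 2: UPDATE c=25 (auto-commit; committed c=25)
Op 3: BEGIN: in_txn=True, pending={}
Op 4: UPDATE c=27 (pending; pending now {c=27})
After op 4: visible(c) = 27 (pending={c=27}, committed={a=19, c=25})

Answer: 27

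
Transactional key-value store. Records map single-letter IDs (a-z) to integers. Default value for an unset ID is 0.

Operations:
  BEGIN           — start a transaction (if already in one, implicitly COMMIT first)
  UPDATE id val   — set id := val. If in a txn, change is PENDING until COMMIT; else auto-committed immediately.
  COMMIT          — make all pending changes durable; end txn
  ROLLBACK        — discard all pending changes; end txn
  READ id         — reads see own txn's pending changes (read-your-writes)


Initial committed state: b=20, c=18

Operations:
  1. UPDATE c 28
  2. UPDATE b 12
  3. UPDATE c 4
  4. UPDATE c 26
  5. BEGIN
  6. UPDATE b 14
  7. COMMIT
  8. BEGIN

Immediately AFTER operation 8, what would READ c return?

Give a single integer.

Initial committed: {b=20, c=18}
Op 1: UPDATE c=28 (auto-commit; committed c=28)
Op 2: UPDATE b=12 (auto-commit; committed b=12)
Op 3: UPDATE c=4 (auto-commit; committed c=4)
Op 4: UPDATE c=26 (auto-commit; committed c=26)
Op 5: BEGIN: in_txn=True, pending={}
Op 6: UPDATE b=14 (pending; pending now {b=14})
Op 7: COMMIT: merged ['b'] into committed; committed now {b=14, c=26}
Op 8: BEGIN: in_txn=True, pending={}
After op 8: visible(c) = 26 (pending={}, committed={b=14, c=26})

Answer: 26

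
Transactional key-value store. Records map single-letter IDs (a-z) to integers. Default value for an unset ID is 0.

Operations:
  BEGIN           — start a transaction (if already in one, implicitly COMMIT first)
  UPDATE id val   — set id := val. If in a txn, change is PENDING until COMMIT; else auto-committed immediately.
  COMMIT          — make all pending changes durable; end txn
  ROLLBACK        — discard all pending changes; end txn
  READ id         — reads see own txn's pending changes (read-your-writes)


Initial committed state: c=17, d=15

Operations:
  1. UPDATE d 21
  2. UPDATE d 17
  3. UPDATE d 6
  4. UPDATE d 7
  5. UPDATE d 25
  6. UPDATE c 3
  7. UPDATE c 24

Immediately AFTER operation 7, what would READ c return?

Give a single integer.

Initial committed: {c=17, d=15}
Op 1: UPDATE d=21 (auto-commit; committed d=21)
Op 2: UPDATE d=17 (auto-commit; committed d=17)
Op 3: UPDATE d=6 (auto-commit; committed d=6)
Op 4: UPDATE d=7 (auto-commit; committed d=7)
Op 5: UPDATE d=25 (auto-commit; committed d=25)
Op 6: UPDATE c=3 (auto-commit; committed c=3)
Op 7: UPDATE c=24 (auto-commit; committed c=24)
After op 7: visible(c) = 24 (pending={}, committed={c=24, d=25})

Answer: 24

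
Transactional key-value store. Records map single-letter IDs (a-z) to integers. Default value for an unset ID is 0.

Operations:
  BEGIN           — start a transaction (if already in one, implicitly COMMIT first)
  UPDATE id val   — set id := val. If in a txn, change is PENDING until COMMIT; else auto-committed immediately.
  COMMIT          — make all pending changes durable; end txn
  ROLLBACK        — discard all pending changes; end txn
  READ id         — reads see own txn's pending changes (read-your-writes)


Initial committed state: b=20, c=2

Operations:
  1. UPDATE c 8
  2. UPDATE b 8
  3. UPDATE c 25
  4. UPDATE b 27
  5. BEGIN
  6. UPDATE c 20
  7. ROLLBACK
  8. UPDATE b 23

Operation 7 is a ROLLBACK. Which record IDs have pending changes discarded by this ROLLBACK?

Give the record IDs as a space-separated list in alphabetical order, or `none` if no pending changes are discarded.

Answer: c

Derivation:
Initial committed: {b=20, c=2}
Op 1: UPDATE c=8 (auto-commit; committed c=8)
Op 2: UPDATE b=8 (auto-commit; committed b=8)
Op 3: UPDATE c=25 (auto-commit; committed c=25)
Op 4: UPDATE b=27 (auto-commit; committed b=27)
Op 5: BEGIN: in_txn=True, pending={}
Op 6: UPDATE c=20 (pending; pending now {c=20})
Op 7: ROLLBACK: discarded pending ['c']; in_txn=False
Op 8: UPDATE b=23 (auto-commit; committed b=23)
ROLLBACK at op 7 discards: ['c']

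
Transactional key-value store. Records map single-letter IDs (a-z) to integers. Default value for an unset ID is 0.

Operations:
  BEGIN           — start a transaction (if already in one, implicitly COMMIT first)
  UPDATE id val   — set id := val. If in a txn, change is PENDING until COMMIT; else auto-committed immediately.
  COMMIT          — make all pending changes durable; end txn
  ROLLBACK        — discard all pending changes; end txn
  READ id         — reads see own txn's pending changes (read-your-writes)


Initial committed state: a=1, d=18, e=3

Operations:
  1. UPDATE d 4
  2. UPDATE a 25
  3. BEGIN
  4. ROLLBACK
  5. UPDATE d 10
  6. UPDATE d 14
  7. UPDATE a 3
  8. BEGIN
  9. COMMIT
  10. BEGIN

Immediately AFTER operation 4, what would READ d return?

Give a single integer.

Answer: 4

Derivation:
Initial committed: {a=1, d=18, e=3}
Op 1: UPDATE d=4 (auto-commit; committed d=4)
Op 2: UPDATE a=25 (auto-commit; committed a=25)
Op 3: BEGIN: in_txn=True, pending={}
Op 4: ROLLBACK: discarded pending []; in_txn=False
After op 4: visible(d) = 4 (pending={}, committed={a=25, d=4, e=3})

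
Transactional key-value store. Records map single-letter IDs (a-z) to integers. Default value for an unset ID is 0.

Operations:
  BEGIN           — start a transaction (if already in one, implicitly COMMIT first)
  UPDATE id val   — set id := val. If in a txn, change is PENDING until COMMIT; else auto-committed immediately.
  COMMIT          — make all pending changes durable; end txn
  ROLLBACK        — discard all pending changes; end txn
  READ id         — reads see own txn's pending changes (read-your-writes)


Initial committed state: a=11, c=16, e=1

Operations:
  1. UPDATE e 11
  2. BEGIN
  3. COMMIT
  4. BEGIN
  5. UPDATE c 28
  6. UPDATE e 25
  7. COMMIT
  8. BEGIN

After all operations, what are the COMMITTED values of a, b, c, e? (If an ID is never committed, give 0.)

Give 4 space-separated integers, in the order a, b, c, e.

Initial committed: {a=11, c=16, e=1}
Op 1: UPDATE e=11 (auto-commit; committed e=11)
Op 2: BEGIN: in_txn=True, pending={}
Op 3: COMMIT: merged [] into committed; committed now {a=11, c=16, e=11}
Op 4: BEGIN: in_txn=True, pending={}
Op 5: UPDATE c=28 (pending; pending now {c=28})
Op 6: UPDATE e=25 (pending; pending now {c=28, e=25})
Op 7: COMMIT: merged ['c', 'e'] into committed; committed now {a=11, c=28, e=25}
Op 8: BEGIN: in_txn=True, pending={}
Final committed: {a=11, c=28, e=25}

Answer: 11 0 28 25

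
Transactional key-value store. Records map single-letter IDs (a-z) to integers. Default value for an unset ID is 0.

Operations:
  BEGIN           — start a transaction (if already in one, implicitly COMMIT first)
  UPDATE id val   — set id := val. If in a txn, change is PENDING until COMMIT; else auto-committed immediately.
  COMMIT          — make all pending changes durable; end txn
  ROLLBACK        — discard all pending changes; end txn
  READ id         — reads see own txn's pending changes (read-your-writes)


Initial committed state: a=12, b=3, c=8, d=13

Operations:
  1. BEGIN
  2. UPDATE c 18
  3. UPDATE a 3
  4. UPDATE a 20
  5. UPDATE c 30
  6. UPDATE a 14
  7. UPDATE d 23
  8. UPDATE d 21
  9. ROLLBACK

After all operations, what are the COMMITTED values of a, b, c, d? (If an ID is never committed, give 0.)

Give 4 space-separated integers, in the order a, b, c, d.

Answer: 12 3 8 13

Derivation:
Initial committed: {a=12, b=3, c=8, d=13}
Op 1: BEGIN: in_txn=True, pending={}
Op 2: UPDATE c=18 (pending; pending now {c=18})
Op 3: UPDATE a=3 (pending; pending now {a=3, c=18})
Op 4: UPDATE a=20 (pending; pending now {a=20, c=18})
Op 5: UPDATE c=30 (pending; pending now {a=20, c=30})
Op 6: UPDATE a=14 (pending; pending now {a=14, c=30})
Op 7: UPDATE d=23 (pending; pending now {a=14, c=30, d=23})
Op 8: UPDATE d=21 (pending; pending now {a=14, c=30, d=21})
Op 9: ROLLBACK: discarded pending ['a', 'c', 'd']; in_txn=False
Final committed: {a=12, b=3, c=8, d=13}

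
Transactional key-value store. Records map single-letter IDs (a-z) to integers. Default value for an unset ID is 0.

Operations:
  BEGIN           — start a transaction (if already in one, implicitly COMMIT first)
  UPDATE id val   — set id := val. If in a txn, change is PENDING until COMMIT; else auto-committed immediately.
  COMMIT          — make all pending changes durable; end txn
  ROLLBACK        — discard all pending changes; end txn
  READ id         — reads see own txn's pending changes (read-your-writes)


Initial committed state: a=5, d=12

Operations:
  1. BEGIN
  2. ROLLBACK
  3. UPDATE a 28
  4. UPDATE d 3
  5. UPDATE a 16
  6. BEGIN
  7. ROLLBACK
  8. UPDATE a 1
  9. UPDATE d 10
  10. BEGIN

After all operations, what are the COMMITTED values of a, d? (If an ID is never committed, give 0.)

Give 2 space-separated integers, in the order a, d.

Answer: 1 10

Derivation:
Initial committed: {a=5, d=12}
Op 1: BEGIN: in_txn=True, pending={}
Op 2: ROLLBACK: discarded pending []; in_txn=False
Op 3: UPDATE a=28 (auto-commit; committed a=28)
Op 4: UPDATE d=3 (auto-commit; committed d=3)
Op 5: UPDATE a=16 (auto-commit; committed a=16)
Op 6: BEGIN: in_txn=True, pending={}
Op 7: ROLLBACK: discarded pending []; in_txn=False
Op 8: UPDATE a=1 (auto-commit; committed a=1)
Op 9: UPDATE d=10 (auto-commit; committed d=10)
Op 10: BEGIN: in_txn=True, pending={}
Final committed: {a=1, d=10}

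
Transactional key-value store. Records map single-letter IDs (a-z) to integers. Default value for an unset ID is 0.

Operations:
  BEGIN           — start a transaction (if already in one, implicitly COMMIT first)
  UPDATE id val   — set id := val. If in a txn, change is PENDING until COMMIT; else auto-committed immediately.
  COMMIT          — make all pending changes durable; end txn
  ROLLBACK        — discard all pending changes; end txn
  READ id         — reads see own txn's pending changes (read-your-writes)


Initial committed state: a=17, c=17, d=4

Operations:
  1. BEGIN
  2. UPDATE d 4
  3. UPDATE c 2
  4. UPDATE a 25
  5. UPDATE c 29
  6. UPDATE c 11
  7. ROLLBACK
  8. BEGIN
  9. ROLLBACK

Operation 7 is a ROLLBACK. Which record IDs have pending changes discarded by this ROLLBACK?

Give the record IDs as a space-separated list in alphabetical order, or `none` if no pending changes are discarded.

Answer: a c d

Derivation:
Initial committed: {a=17, c=17, d=4}
Op 1: BEGIN: in_txn=True, pending={}
Op 2: UPDATE d=4 (pending; pending now {d=4})
Op 3: UPDATE c=2 (pending; pending now {c=2, d=4})
Op 4: UPDATE a=25 (pending; pending now {a=25, c=2, d=4})
Op 5: UPDATE c=29 (pending; pending now {a=25, c=29, d=4})
Op 6: UPDATE c=11 (pending; pending now {a=25, c=11, d=4})
Op 7: ROLLBACK: discarded pending ['a', 'c', 'd']; in_txn=False
Op 8: BEGIN: in_txn=True, pending={}
Op 9: ROLLBACK: discarded pending []; in_txn=False
ROLLBACK at op 7 discards: ['a', 'c', 'd']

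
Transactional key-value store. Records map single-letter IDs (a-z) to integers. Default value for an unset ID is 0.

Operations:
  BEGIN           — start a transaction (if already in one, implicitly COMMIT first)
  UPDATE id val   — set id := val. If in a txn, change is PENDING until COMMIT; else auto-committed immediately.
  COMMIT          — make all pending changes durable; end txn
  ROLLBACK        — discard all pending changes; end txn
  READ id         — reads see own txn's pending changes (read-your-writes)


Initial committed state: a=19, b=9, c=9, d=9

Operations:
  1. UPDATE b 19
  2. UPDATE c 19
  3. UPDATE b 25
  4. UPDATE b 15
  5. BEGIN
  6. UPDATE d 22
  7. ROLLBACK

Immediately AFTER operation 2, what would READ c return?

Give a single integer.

Answer: 19

Derivation:
Initial committed: {a=19, b=9, c=9, d=9}
Op 1: UPDATE b=19 (auto-commit; committed b=19)
Op 2: UPDATE c=19 (auto-commit; committed c=19)
After op 2: visible(c) = 19 (pending={}, committed={a=19, b=19, c=19, d=9})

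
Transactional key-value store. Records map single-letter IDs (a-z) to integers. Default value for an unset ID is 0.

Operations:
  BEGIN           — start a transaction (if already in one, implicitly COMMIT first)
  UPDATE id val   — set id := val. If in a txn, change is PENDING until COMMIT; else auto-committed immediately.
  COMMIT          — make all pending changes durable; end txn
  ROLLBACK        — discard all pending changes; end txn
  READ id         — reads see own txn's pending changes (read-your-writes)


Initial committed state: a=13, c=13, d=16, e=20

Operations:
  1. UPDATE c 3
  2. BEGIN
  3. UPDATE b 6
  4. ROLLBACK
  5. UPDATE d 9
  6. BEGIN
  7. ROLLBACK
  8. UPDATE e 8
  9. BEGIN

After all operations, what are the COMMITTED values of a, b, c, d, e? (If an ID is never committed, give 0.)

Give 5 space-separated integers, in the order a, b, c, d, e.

Answer: 13 0 3 9 8

Derivation:
Initial committed: {a=13, c=13, d=16, e=20}
Op 1: UPDATE c=3 (auto-commit; committed c=3)
Op 2: BEGIN: in_txn=True, pending={}
Op 3: UPDATE b=6 (pending; pending now {b=6})
Op 4: ROLLBACK: discarded pending ['b']; in_txn=False
Op 5: UPDATE d=9 (auto-commit; committed d=9)
Op 6: BEGIN: in_txn=True, pending={}
Op 7: ROLLBACK: discarded pending []; in_txn=False
Op 8: UPDATE e=8 (auto-commit; committed e=8)
Op 9: BEGIN: in_txn=True, pending={}
Final committed: {a=13, c=3, d=9, e=8}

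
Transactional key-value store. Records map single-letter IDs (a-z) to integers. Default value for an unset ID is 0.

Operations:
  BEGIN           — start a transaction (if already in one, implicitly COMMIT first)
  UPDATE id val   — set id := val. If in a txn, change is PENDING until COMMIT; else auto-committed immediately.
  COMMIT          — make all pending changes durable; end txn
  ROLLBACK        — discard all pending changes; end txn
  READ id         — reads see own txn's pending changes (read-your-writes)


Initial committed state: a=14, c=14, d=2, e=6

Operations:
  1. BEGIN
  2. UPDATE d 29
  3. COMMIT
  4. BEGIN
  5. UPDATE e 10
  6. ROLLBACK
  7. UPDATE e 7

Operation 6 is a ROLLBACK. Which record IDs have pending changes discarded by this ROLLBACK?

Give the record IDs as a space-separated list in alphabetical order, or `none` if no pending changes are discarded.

Initial committed: {a=14, c=14, d=2, e=6}
Op 1: BEGIN: in_txn=True, pending={}
Op 2: UPDATE d=29 (pending; pending now {d=29})
Op 3: COMMIT: merged ['d'] into committed; committed now {a=14, c=14, d=29, e=6}
Op 4: BEGIN: in_txn=True, pending={}
Op 5: UPDATE e=10 (pending; pending now {e=10})
Op 6: ROLLBACK: discarded pending ['e']; in_txn=False
Op 7: UPDATE e=7 (auto-commit; committed e=7)
ROLLBACK at op 6 discards: ['e']

Answer: e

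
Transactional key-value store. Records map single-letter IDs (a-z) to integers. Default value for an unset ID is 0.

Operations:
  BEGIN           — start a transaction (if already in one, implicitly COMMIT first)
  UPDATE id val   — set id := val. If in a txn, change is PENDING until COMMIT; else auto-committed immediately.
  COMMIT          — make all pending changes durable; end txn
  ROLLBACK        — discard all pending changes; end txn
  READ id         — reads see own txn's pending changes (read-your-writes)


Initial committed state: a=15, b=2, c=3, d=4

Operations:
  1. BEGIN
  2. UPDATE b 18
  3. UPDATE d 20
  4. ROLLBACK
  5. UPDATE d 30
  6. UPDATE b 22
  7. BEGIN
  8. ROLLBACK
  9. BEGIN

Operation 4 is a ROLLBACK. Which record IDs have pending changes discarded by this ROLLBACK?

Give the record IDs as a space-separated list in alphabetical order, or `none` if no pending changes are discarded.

Initial committed: {a=15, b=2, c=3, d=4}
Op 1: BEGIN: in_txn=True, pending={}
Op 2: UPDATE b=18 (pending; pending now {b=18})
Op 3: UPDATE d=20 (pending; pending now {b=18, d=20})
Op 4: ROLLBACK: discarded pending ['b', 'd']; in_txn=False
Op 5: UPDATE d=30 (auto-commit; committed d=30)
Op 6: UPDATE b=22 (auto-commit; committed b=22)
Op 7: BEGIN: in_txn=True, pending={}
Op 8: ROLLBACK: discarded pending []; in_txn=False
Op 9: BEGIN: in_txn=True, pending={}
ROLLBACK at op 4 discards: ['b', 'd']

Answer: b d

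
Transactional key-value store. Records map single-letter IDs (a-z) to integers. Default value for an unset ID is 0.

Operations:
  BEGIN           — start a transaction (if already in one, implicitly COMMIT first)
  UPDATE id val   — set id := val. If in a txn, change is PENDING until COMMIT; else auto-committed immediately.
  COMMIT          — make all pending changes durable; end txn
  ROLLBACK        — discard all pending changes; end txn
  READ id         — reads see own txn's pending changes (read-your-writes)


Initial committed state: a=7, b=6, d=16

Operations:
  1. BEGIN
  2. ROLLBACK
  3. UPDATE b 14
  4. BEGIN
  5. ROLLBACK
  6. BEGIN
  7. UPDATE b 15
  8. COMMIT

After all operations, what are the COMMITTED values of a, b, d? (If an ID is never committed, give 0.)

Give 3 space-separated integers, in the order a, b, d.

Initial committed: {a=7, b=6, d=16}
Op 1: BEGIN: in_txn=True, pending={}
Op 2: ROLLBACK: discarded pending []; in_txn=False
Op 3: UPDATE b=14 (auto-commit; committed b=14)
Op 4: BEGIN: in_txn=True, pending={}
Op 5: ROLLBACK: discarded pending []; in_txn=False
Op 6: BEGIN: in_txn=True, pending={}
Op 7: UPDATE b=15 (pending; pending now {b=15})
Op 8: COMMIT: merged ['b'] into committed; committed now {a=7, b=15, d=16}
Final committed: {a=7, b=15, d=16}

Answer: 7 15 16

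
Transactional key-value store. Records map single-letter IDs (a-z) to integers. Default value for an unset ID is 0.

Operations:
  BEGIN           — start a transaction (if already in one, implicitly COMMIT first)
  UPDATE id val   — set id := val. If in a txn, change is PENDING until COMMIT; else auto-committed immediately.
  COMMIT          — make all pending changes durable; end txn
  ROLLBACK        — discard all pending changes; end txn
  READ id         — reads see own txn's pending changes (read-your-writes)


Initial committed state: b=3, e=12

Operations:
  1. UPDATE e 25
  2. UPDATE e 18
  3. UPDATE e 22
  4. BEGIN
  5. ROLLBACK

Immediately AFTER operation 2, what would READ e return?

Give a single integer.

Answer: 18

Derivation:
Initial committed: {b=3, e=12}
Op 1: UPDATE e=25 (auto-commit; committed e=25)
Op 2: UPDATE e=18 (auto-commit; committed e=18)
After op 2: visible(e) = 18 (pending={}, committed={b=3, e=18})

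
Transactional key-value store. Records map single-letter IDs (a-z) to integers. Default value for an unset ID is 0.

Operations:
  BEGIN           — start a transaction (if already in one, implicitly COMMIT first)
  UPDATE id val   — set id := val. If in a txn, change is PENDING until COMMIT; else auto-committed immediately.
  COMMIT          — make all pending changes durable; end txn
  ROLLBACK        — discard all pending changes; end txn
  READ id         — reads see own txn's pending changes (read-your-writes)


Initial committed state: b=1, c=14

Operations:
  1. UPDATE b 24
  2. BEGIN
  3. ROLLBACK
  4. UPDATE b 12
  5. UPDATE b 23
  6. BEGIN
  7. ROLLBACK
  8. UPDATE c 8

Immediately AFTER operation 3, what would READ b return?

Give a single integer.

Answer: 24

Derivation:
Initial committed: {b=1, c=14}
Op 1: UPDATE b=24 (auto-commit; committed b=24)
Op 2: BEGIN: in_txn=True, pending={}
Op 3: ROLLBACK: discarded pending []; in_txn=False
After op 3: visible(b) = 24 (pending={}, committed={b=24, c=14})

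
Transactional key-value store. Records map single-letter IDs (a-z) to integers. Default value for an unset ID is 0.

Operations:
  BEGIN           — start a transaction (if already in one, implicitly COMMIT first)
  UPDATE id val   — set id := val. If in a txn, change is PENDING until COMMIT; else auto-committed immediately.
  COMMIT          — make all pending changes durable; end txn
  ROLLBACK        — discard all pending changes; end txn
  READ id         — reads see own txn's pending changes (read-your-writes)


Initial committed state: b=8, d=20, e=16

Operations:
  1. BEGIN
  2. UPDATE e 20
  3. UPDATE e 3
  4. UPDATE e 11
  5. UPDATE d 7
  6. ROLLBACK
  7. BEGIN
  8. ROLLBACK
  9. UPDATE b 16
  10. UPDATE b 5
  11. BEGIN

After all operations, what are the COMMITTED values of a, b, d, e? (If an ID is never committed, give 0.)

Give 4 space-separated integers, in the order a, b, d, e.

Answer: 0 5 20 16

Derivation:
Initial committed: {b=8, d=20, e=16}
Op 1: BEGIN: in_txn=True, pending={}
Op 2: UPDATE e=20 (pending; pending now {e=20})
Op 3: UPDATE e=3 (pending; pending now {e=3})
Op 4: UPDATE e=11 (pending; pending now {e=11})
Op 5: UPDATE d=7 (pending; pending now {d=7, e=11})
Op 6: ROLLBACK: discarded pending ['d', 'e']; in_txn=False
Op 7: BEGIN: in_txn=True, pending={}
Op 8: ROLLBACK: discarded pending []; in_txn=False
Op 9: UPDATE b=16 (auto-commit; committed b=16)
Op 10: UPDATE b=5 (auto-commit; committed b=5)
Op 11: BEGIN: in_txn=True, pending={}
Final committed: {b=5, d=20, e=16}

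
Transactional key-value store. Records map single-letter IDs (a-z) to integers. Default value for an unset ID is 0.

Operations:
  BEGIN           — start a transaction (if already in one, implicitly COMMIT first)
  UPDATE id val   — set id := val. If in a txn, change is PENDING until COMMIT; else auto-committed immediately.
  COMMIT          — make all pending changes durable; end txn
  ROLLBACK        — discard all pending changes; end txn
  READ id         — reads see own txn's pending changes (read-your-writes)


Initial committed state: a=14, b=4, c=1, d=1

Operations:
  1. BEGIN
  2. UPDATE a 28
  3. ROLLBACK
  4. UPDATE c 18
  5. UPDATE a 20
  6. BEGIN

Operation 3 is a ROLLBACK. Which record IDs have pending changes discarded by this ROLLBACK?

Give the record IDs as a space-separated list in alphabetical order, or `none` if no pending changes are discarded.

Initial committed: {a=14, b=4, c=1, d=1}
Op 1: BEGIN: in_txn=True, pending={}
Op 2: UPDATE a=28 (pending; pending now {a=28})
Op 3: ROLLBACK: discarded pending ['a']; in_txn=False
Op 4: UPDATE c=18 (auto-commit; committed c=18)
Op 5: UPDATE a=20 (auto-commit; committed a=20)
Op 6: BEGIN: in_txn=True, pending={}
ROLLBACK at op 3 discards: ['a']

Answer: a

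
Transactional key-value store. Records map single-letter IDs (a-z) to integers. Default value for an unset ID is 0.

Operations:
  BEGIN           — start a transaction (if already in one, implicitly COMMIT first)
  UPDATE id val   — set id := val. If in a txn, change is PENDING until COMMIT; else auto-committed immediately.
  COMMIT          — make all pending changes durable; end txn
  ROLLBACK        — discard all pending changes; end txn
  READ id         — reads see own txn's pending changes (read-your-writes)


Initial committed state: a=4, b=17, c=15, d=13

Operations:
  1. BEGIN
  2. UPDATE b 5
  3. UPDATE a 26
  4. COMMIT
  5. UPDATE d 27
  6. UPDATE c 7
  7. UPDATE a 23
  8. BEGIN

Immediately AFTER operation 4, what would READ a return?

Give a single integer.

Answer: 26

Derivation:
Initial committed: {a=4, b=17, c=15, d=13}
Op 1: BEGIN: in_txn=True, pending={}
Op 2: UPDATE b=5 (pending; pending now {b=5})
Op 3: UPDATE a=26 (pending; pending now {a=26, b=5})
Op 4: COMMIT: merged ['a', 'b'] into committed; committed now {a=26, b=5, c=15, d=13}
After op 4: visible(a) = 26 (pending={}, committed={a=26, b=5, c=15, d=13})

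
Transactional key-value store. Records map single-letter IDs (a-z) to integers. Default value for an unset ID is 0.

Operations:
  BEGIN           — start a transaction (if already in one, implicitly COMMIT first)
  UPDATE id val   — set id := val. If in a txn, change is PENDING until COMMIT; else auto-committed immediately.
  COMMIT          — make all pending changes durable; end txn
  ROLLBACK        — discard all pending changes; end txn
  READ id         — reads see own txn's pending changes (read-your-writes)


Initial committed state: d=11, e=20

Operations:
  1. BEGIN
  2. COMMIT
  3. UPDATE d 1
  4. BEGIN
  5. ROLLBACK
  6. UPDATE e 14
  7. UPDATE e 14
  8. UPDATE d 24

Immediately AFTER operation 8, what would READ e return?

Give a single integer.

Initial committed: {d=11, e=20}
Op 1: BEGIN: in_txn=True, pending={}
Op 2: COMMIT: merged [] into committed; committed now {d=11, e=20}
Op 3: UPDATE d=1 (auto-commit; committed d=1)
Op 4: BEGIN: in_txn=True, pending={}
Op 5: ROLLBACK: discarded pending []; in_txn=False
Op 6: UPDATE e=14 (auto-commit; committed e=14)
Op 7: UPDATE e=14 (auto-commit; committed e=14)
Op 8: UPDATE d=24 (auto-commit; committed d=24)
After op 8: visible(e) = 14 (pending={}, committed={d=24, e=14})

Answer: 14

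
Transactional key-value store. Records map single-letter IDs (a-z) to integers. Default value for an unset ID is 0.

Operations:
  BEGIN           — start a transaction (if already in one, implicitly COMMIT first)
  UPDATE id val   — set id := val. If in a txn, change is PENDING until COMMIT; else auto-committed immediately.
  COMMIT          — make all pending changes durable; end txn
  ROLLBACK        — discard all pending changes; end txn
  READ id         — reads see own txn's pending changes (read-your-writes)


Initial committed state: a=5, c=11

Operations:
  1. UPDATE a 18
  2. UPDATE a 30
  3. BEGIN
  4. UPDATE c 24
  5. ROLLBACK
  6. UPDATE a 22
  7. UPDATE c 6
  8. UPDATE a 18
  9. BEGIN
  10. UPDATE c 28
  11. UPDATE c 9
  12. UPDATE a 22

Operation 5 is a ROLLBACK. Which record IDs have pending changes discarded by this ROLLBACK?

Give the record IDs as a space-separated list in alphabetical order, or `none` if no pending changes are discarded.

Answer: c

Derivation:
Initial committed: {a=5, c=11}
Op 1: UPDATE a=18 (auto-commit; committed a=18)
Op 2: UPDATE a=30 (auto-commit; committed a=30)
Op 3: BEGIN: in_txn=True, pending={}
Op 4: UPDATE c=24 (pending; pending now {c=24})
Op 5: ROLLBACK: discarded pending ['c']; in_txn=False
Op 6: UPDATE a=22 (auto-commit; committed a=22)
Op 7: UPDATE c=6 (auto-commit; committed c=6)
Op 8: UPDATE a=18 (auto-commit; committed a=18)
Op 9: BEGIN: in_txn=True, pending={}
Op 10: UPDATE c=28 (pending; pending now {c=28})
Op 11: UPDATE c=9 (pending; pending now {c=9})
Op 12: UPDATE a=22 (pending; pending now {a=22, c=9})
ROLLBACK at op 5 discards: ['c']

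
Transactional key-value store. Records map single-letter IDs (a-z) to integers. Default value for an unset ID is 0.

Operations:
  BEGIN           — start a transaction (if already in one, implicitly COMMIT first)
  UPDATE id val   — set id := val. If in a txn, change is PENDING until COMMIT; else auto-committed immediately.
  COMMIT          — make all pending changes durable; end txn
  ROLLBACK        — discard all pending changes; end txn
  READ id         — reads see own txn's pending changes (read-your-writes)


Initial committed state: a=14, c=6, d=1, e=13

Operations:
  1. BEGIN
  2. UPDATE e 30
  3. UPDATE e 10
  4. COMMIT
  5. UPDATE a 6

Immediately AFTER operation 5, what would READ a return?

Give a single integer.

Answer: 6

Derivation:
Initial committed: {a=14, c=6, d=1, e=13}
Op 1: BEGIN: in_txn=True, pending={}
Op 2: UPDATE e=30 (pending; pending now {e=30})
Op 3: UPDATE e=10 (pending; pending now {e=10})
Op 4: COMMIT: merged ['e'] into committed; committed now {a=14, c=6, d=1, e=10}
Op 5: UPDATE a=6 (auto-commit; committed a=6)
After op 5: visible(a) = 6 (pending={}, committed={a=6, c=6, d=1, e=10})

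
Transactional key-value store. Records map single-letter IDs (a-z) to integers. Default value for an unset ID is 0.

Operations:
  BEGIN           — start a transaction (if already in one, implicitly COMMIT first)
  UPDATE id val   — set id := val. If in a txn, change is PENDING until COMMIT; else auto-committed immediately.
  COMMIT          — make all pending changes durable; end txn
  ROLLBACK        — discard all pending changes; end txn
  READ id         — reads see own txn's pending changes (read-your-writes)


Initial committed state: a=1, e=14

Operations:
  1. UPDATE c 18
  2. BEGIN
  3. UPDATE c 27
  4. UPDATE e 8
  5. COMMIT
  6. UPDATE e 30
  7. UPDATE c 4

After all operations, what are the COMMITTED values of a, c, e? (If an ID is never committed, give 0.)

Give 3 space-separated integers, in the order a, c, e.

Initial committed: {a=1, e=14}
Op 1: UPDATE c=18 (auto-commit; committed c=18)
Op 2: BEGIN: in_txn=True, pending={}
Op 3: UPDATE c=27 (pending; pending now {c=27})
Op 4: UPDATE e=8 (pending; pending now {c=27, e=8})
Op 5: COMMIT: merged ['c', 'e'] into committed; committed now {a=1, c=27, e=8}
Op 6: UPDATE e=30 (auto-commit; committed e=30)
Op 7: UPDATE c=4 (auto-commit; committed c=4)
Final committed: {a=1, c=4, e=30}

Answer: 1 4 30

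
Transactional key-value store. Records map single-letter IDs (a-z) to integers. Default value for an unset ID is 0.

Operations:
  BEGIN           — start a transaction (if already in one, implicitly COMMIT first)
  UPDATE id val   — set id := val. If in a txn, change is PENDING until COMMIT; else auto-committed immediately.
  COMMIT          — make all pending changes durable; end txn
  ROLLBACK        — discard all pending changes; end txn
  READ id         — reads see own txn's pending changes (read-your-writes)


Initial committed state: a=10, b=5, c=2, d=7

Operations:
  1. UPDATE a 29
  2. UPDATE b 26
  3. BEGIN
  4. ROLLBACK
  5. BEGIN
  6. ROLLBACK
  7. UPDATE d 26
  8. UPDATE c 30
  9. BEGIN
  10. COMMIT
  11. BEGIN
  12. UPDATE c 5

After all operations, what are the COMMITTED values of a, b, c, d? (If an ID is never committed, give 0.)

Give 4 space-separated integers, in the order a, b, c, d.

Answer: 29 26 30 26

Derivation:
Initial committed: {a=10, b=5, c=2, d=7}
Op 1: UPDATE a=29 (auto-commit; committed a=29)
Op 2: UPDATE b=26 (auto-commit; committed b=26)
Op 3: BEGIN: in_txn=True, pending={}
Op 4: ROLLBACK: discarded pending []; in_txn=False
Op 5: BEGIN: in_txn=True, pending={}
Op 6: ROLLBACK: discarded pending []; in_txn=False
Op 7: UPDATE d=26 (auto-commit; committed d=26)
Op 8: UPDATE c=30 (auto-commit; committed c=30)
Op 9: BEGIN: in_txn=True, pending={}
Op 10: COMMIT: merged [] into committed; committed now {a=29, b=26, c=30, d=26}
Op 11: BEGIN: in_txn=True, pending={}
Op 12: UPDATE c=5 (pending; pending now {c=5})
Final committed: {a=29, b=26, c=30, d=26}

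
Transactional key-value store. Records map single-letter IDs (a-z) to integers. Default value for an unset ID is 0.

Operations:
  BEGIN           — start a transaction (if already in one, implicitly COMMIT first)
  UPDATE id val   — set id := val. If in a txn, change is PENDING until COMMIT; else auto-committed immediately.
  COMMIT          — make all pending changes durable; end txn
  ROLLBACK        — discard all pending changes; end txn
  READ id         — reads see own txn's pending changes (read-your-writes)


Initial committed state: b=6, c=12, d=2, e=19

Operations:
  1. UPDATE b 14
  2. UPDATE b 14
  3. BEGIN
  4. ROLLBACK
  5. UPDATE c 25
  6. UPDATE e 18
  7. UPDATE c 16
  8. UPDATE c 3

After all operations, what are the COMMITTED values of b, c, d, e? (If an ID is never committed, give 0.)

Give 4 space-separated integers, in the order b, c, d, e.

Answer: 14 3 2 18

Derivation:
Initial committed: {b=6, c=12, d=2, e=19}
Op 1: UPDATE b=14 (auto-commit; committed b=14)
Op 2: UPDATE b=14 (auto-commit; committed b=14)
Op 3: BEGIN: in_txn=True, pending={}
Op 4: ROLLBACK: discarded pending []; in_txn=False
Op 5: UPDATE c=25 (auto-commit; committed c=25)
Op 6: UPDATE e=18 (auto-commit; committed e=18)
Op 7: UPDATE c=16 (auto-commit; committed c=16)
Op 8: UPDATE c=3 (auto-commit; committed c=3)
Final committed: {b=14, c=3, d=2, e=18}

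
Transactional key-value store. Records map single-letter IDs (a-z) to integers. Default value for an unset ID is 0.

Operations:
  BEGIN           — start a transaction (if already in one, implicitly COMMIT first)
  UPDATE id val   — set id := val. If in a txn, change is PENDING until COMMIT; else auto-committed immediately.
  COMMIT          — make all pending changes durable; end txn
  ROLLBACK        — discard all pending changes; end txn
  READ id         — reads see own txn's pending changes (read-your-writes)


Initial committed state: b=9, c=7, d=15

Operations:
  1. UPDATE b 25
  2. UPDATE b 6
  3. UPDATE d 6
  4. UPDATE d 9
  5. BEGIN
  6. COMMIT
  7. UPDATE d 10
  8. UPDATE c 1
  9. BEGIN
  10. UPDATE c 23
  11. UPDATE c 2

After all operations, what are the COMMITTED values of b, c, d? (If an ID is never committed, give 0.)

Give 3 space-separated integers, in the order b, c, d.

Answer: 6 1 10

Derivation:
Initial committed: {b=9, c=7, d=15}
Op 1: UPDATE b=25 (auto-commit; committed b=25)
Op 2: UPDATE b=6 (auto-commit; committed b=6)
Op 3: UPDATE d=6 (auto-commit; committed d=6)
Op 4: UPDATE d=9 (auto-commit; committed d=9)
Op 5: BEGIN: in_txn=True, pending={}
Op 6: COMMIT: merged [] into committed; committed now {b=6, c=7, d=9}
Op 7: UPDATE d=10 (auto-commit; committed d=10)
Op 8: UPDATE c=1 (auto-commit; committed c=1)
Op 9: BEGIN: in_txn=True, pending={}
Op 10: UPDATE c=23 (pending; pending now {c=23})
Op 11: UPDATE c=2 (pending; pending now {c=2})
Final committed: {b=6, c=1, d=10}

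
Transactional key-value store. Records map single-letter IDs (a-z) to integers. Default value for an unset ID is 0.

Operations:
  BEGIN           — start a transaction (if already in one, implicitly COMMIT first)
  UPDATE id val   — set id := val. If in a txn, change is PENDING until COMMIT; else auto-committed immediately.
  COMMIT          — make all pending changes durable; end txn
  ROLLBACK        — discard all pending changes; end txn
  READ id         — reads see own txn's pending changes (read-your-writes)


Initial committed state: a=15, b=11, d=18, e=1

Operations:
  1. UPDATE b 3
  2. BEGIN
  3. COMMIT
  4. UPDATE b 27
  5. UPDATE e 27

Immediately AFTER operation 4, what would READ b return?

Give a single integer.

Initial committed: {a=15, b=11, d=18, e=1}
Op 1: UPDATE b=3 (auto-commit; committed b=3)
Op 2: BEGIN: in_txn=True, pending={}
Op 3: COMMIT: merged [] into committed; committed now {a=15, b=3, d=18, e=1}
Op 4: UPDATE b=27 (auto-commit; committed b=27)
After op 4: visible(b) = 27 (pending={}, committed={a=15, b=27, d=18, e=1})

Answer: 27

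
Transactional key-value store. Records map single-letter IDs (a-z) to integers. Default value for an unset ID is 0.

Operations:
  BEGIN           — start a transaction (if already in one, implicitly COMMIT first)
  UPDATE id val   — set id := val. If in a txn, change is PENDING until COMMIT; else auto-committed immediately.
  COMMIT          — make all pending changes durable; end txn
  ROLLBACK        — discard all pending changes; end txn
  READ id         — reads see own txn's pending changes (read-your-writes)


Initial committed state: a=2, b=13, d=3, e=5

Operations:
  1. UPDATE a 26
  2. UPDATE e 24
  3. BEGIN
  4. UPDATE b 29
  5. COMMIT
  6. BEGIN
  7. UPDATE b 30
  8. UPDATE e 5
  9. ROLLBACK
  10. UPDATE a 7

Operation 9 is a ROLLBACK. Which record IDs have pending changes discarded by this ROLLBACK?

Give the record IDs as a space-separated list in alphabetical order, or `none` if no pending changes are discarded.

Answer: b e

Derivation:
Initial committed: {a=2, b=13, d=3, e=5}
Op 1: UPDATE a=26 (auto-commit; committed a=26)
Op 2: UPDATE e=24 (auto-commit; committed e=24)
Op 3: BEGIN: in_txn=True, pending={}
Op 4: UPDATE b=29 (pending; pending now {b=29})
Op 5: COMMIT: merged ['b'] into committed; committed now {a=26, b=29, d=3, e=24}
Op 6: BEGIN: in_txn=True, pending={}
Op 7: UPDATE b=30 (pending; pending now {b=30})
Op 8: UPDATE e=5 (pending; pending now {b=30, e=5})
Op 9: ROLLBACK: discarded pending ['b', 'e']; in_txn=False
Op 10: UPDATE a=7 (auto-commit; committed a=7)
ROLLBACK at op 9 discards: ['b', 'e']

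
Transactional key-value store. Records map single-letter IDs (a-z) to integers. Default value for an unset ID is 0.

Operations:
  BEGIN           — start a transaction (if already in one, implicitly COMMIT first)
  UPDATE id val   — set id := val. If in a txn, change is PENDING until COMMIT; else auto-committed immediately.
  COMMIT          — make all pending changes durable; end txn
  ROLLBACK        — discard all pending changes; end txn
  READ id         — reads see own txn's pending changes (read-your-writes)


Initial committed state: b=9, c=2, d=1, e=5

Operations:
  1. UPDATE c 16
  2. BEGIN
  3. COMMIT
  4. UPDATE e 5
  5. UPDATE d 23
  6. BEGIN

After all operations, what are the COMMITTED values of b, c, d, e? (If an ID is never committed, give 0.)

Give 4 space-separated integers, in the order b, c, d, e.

Initial committed: {b=9, c=2, d=1, e=5}
Op 1: UPDATE c=16 (auto-commit; committed c=16)
Op 2: BEGIN: in_txn=True, pending={}
Op 3: COMMIT: merged [] into committed; committed now {b=9, c=16, d=1, e=5}
Op 4: UPDATE e=5 (auto-commit; committed e=5)
Op 5: UPDATE d=23 (auto-commit; committed d=23)
Op 6: BEGIN: in_txn=True, pending={}
Final committed: {b=9, c=16, d=23, e=5}

Answer: 9 16 23 5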